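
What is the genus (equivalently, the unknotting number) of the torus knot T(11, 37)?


For a torus knot T(p,q), both the unknotting number and genus equal (p-1)(q-1)/2.
= (11-1)(37-1)/2
= 10*36/2
= 360/2 = 180

180


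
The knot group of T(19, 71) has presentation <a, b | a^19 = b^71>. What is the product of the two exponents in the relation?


The relation is a^19 = b^71.
Product of exponents = 19 * 71
= 1349

1349


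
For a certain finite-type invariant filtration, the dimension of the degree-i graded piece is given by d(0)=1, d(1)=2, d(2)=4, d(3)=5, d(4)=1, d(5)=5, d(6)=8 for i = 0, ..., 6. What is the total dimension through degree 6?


Total dimension = d(0) + d(1) + ... + d(6)
= 1 + 2 + 4 + 5 + 1 + 5 + 8
= 26

26


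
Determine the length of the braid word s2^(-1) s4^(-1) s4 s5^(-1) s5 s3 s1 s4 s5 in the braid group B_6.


The word length counts the number of generators (including inverses).
Listing each generator: s2^(-1), s4^(-1), s4, s5^(-1), s5, s3, s1, s4, s5
There are 9 generators in this braid word.

9


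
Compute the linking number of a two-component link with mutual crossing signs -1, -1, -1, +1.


Step 1: Count positive crossings: 1
Step 2: Count negative crossings: 3
Step 3: Sum of signs = 1 - 3 = -2
Step 4: Linking number = sum/2 = -2/2 = -1

-1


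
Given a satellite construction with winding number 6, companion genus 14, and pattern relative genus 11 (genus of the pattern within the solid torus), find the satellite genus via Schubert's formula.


Schubert: g(satellite) = g_rel(pattern) + |winding| * g(companion),
where g_rel(pattern) is the genus of the pattern relative to the solid torus.
= 11 + 6 * 14
= 11 + 84 = 95

95


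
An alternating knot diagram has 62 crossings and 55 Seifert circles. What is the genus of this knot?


For alternating knots, g = (c - s + 1)/2.
= (62 - 55 + 1)/2
= 8/2 = 4

4


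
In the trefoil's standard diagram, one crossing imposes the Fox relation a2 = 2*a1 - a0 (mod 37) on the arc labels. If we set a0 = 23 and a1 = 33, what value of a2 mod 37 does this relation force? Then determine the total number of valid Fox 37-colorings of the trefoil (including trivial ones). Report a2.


Step 1: Apply the given crossing relation 2*a1 - a0 - a2 = 0 (mod 37).
  a2 = 2*a1 - a0 mod 37
  a2 = 2*33 - 23 mod 37
  a2 = 66 - 23 mod 37
  a2 = 43 mod 37 = 6
Step 2: The trefoil has determinant 3.
  Number of Fox p-colorings (p prime) is p^2 if p = 3, else p.
  Since 37 does not divide 3, only trivial (constant) colorings exist.
  (So the trial a0 = 23, a1 = 33 with a0 != a1 does NOT extend to a valid coloring of the whole trefoil: the other two crossing relations require 3*(a1 - a0) = 0 (mod 37), which fails.)
  Total colorings = 37
Step 3: a2 = 6, total Fox 37-colorings = 37

6


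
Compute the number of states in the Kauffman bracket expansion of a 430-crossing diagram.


Each crossing contributes 2 choices (A-smoothing or B-smoothing).
Total states = 2^430 = 2772669694120814859578414184143083703436437075375816575170479580614621307805625623039974406104139578097391210961403571828974157824

2772669694120814859578414184143083703436437075375816575170479580614621307805625623039974406104139578097391210961403571828974157824


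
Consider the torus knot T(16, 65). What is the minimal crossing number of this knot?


For a torus knot T(p, q) with gcd(p,q)=1,
the crossing number is min(p*(q-1), q*(p-1)).
p*(q-1) = 16*64 = 1024
q*(p-1) = 65*15 = 975
min(1024, 975) = 975

975


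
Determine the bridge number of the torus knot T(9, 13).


The bridge number of T(p,q) is min(p,q).
min(9, 13) = 9

9


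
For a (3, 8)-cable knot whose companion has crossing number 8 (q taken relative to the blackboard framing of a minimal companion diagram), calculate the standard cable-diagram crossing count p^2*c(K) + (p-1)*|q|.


Step 1: Each of the c(K) crossings of the companion diagram becomes p*p = p^2 crossings among the p parallel strands, and each of the |q| twists s_1 s_2 ... s_(p-1) adds (p-1) crossings.
  Crossings = p^2 * c(K) + (p-1)*|q|
Step 2: = 3^2 * 8 + (3-1)*8
Step 3: = 9*8 + 2*8
Step 4: = 72 + 16 = 88

88


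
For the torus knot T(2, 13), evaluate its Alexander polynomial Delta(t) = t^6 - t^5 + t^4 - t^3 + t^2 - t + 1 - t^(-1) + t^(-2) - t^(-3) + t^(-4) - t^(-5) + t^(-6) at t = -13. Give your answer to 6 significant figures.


Substituting t = -13 into Delta(t) = t^6 - t^5 + t^4 - t^3 + t^2 - t + 1 - t^(-1) + t^(-2) - t^(-3) + t^(-4) - t^(-5) + t^(-6):
Term values: (4826809) + (371293) + (28561) + (2197) + (169) + (13) + (1) + (0.0769231) + (0.00591716) + (0.000455166) + (3.50128e-05) + (2.69329e-06) + (2.07176e-07)
Sum = 5229043.083
Rounded to 6 significant figures: 5.22904e+06

5.22904e+06


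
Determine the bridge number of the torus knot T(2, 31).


The bridge number of T(p,q) is min(p,q).
min(2, 31) = 2

2


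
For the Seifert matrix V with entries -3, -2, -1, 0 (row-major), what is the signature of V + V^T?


Step 1: V + V^T = [[-6, -3], [-3, 0]]
Step 2: trace = -6, det = -9
Step 3: Discriminant = (-6)^2 - 4*(-9) = 72
Step 4: Eigenvalues: 1.24264, -7.24264
Step 5: Signature = (# positive eigenvalues) - (# negative eigenvalues) = 0

0


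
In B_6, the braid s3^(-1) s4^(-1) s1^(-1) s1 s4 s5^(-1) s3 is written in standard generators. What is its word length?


The word length counts the number of generators (including inverses).
Listing each generator: s3^(-1), s4^(-1), s1^(-1), s1, s4, s5^(-1), s3
There are 7 generators in this braid word.

7


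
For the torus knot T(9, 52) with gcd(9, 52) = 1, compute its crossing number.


For a torus knot T(p, q) with gcd(p,q)=1,
the crossing number is min(p*(q-1), q*(p-1)).
p*(q-1) = 9*51 = 459
q*(p-1) = 52*8 = 416
min(459, 416) = 416

416


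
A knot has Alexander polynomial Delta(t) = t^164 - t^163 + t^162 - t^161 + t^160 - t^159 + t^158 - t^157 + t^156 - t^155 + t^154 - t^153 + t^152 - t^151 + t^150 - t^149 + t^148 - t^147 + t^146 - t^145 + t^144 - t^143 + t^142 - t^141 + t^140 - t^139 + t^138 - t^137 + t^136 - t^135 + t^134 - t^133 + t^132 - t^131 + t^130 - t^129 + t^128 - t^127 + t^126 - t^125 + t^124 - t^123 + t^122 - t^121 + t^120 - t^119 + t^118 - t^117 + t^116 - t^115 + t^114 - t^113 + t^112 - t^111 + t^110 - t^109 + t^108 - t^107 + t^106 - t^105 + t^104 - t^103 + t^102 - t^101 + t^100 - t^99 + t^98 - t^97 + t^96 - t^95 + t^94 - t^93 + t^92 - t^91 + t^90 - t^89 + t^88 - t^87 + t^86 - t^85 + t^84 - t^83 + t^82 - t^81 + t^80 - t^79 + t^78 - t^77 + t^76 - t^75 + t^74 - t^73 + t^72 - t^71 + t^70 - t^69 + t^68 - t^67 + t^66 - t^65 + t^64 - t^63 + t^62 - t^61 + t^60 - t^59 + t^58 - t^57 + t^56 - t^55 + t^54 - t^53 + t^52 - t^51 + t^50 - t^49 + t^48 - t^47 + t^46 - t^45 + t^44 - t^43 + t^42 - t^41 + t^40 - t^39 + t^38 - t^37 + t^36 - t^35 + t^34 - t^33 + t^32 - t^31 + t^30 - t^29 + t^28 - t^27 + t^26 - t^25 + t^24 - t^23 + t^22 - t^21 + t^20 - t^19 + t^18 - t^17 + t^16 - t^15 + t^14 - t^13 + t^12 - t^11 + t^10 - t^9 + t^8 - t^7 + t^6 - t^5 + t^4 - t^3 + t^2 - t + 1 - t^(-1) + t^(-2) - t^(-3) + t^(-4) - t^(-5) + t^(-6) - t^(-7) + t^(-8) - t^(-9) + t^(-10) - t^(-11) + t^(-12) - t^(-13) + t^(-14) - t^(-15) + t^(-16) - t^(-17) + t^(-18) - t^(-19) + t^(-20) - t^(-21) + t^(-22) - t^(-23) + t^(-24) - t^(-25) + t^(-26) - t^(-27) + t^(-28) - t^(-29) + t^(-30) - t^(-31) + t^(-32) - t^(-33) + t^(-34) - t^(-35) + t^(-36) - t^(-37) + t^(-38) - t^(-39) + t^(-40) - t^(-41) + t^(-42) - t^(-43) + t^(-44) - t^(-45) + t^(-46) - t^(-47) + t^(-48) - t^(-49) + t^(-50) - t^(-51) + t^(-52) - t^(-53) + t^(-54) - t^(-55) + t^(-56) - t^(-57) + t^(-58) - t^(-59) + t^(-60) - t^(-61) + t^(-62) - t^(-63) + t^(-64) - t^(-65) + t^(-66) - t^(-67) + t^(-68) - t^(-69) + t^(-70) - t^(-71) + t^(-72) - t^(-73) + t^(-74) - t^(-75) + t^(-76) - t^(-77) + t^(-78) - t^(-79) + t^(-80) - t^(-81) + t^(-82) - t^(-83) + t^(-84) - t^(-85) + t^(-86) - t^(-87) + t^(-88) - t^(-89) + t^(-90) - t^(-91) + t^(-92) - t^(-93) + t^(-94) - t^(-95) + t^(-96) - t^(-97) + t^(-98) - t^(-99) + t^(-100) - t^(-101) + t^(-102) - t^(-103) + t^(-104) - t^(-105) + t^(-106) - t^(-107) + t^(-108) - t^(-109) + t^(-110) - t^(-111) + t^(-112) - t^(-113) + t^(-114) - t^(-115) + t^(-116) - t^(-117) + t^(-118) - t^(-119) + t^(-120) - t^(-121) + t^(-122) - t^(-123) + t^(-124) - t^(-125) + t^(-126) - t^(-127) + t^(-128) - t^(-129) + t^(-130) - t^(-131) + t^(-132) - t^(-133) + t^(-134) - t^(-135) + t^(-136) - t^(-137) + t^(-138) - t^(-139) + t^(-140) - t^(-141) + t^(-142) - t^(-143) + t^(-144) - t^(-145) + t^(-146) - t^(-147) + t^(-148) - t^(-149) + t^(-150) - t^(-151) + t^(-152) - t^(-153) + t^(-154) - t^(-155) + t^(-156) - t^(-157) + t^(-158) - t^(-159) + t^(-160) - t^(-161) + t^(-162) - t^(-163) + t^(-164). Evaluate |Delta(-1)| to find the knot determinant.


Step 1: The polynomial has 329 terms with alternating signs, exponents from 164 down to -164.
Step 2: Substitute t = -1. The i-th term has coefficient (-1)^i and exponent (m-i),
  so its value is (-1)^i * (-1)^(m-i) = (-1)^m = 1 for every i.
Step 3: All 329 terms equal 1, so Delta(-1) = 329 * (1) = 329
Step 4: |Delta(-1)| = 329

329


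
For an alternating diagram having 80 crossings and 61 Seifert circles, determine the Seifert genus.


For alternating knots, g = (c - s + 1)/2.
= (80 - 61 + 1)/2
= 20/2 = 10

10


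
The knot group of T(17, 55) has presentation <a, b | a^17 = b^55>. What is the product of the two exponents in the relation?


The relation is a^17 = b^55.
Product of exponents = 17 * 55
= 935

935


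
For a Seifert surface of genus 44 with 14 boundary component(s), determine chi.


chi = 2 - 2g - b
= 2 - 2*44 - 14
= 2 - 88 - 14 = -100

-100


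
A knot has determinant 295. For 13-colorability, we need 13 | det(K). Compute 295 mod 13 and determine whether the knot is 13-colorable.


Step 1: A knot is p-colorable if and only if p divides its determinant.
Step 2: Compute 295 mod 13.
295 = 22 * 13 + 9
Step 3: 295 mod 13 = 9
Step 4: The knot is 13-colorable: no

9


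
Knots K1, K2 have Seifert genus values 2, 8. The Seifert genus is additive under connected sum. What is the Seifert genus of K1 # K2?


The Seifert genus is additive under connected sum.
Seifert genus(K1 # K2) = (2) + (8)
= 10

10


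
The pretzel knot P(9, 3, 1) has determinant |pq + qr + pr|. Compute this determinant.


Step 1: Compute pq + qr + pr.
pq = 9*3 = 27
qr = 3*1 = 3
pr = 9*1 = 9
pq + qr + pr = 27 + 3 + 9 = 39
Step 2: Take absolute value.
det(P(9,3,1)) = |39| = 39

39


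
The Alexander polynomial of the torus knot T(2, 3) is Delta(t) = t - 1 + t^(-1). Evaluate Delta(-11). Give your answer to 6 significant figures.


Substituting t = -11 into Delta(t) = t - 1 + t^(-1):
Term values: (-11) + (-1) + (-0.0909091)
Sum = -12.09090909
Rounded to 6 significant figures: -12.0909

-12.0909


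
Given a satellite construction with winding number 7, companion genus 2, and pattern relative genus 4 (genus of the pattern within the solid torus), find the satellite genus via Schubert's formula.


Schubert: g(satellite) = g_rel(pattern) + |winding| * g(companion),
where g_rel(pattern) is the genus of the pattern relative to the solid torus.
= 4 + 7 * 2
= 4 + 14 = 18

18


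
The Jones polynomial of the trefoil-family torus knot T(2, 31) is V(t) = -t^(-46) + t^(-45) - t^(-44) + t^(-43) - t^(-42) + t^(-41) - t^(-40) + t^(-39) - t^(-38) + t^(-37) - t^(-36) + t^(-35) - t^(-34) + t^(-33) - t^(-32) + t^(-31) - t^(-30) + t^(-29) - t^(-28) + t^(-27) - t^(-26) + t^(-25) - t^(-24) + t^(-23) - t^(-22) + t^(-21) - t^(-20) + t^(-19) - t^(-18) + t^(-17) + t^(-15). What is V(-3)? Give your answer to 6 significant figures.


Substituting t = -3 into V(t) = -t^(-46) + t^(-45) - t^(-44) + t^(-43) - t^(-42) + t^(-41) - t^(-40) + t^(-39) - t^(-38) + t^(-37) - t^(-36) + t^(-35) - t^(-34) + t^(-33) - t^(-32) + t^(-31) - t^(-30) + t^(-29) - t^(-28) + t^(-27) - t^(-26) + t^(-25) - t^(-24) + t^(-23) - t^(-22) + t^(-21) - t^(-20) + t^(-19) - t^(-18) + t^(-17) + t^(-15):
  (-)t^(-46) = -1.12829e-22
  (+)t^(-45) = -3.38488e-22
  (-)t^(-44) = -1.01546e-21
  (+)t^(-43) = -3.04639e-21
  (-)t^(-42) = -9.13918e-21
  (+)t^(-41) = -2.74175e-20
  (-)t^(-40) = -8.22526e-20
  (+)t^(-39) = -2.46758e-19
  (-)t^(-38) = -7.40274e-19
  (+)t^(-37) = -2.22082e-18
  (-)t^(-36) = -6.66246e-18
  (+)t^(-35) = -1.99874e-17
  (-)t^(-34) = -5.99622e-17
  (+)t^(-33) = -1.79887e-16
  (-)t^(-32) = -5.3966e-16
  (+)t^(-31) = -1.61898e-15
  (-)t^(-30) = -4.85694e-15
  (+)t^(-29) = -1.45708e-14
  (-)t^(-28) = -4.37124e-14
  (+)t^(-27) = -1.31137e-13
  (-)t^(-26) = -3.93412e-13
  (+)t^(-25) = -1.18024e-12
  (-)t^(-24) = -3.54071e-12
  (+)t^(-23) = -1.06221e-11
  (-)t^(-22) = -3.18664e-11
  (+)t^(-21) = -9.55991e-11
  (-)t^(-20) = -2.86797e-10
  (+)t^(-19) = -8.60392e-10
  (-)t^(-18) = -2.58117e-09
  (+)t^(-17) = -7.74352e-09
  (+)t^(-15) = -6.96917e-08
Sum = (-1.12829e-22) + (-3.38488e-22) + (-1.01546e-21) + (-3.04639e-21) + (-9.13918e-21) + (-2.74175e-20) + (-8.22526e-20) + (-2.46758e-19) + (-7.40274e-19) + (-2.22082e-18) + (-6.66246e-18) + (-1.99874e-17) + (-5.99622e-17) + (-1.79887e-16) + (-5.3966e-16) + (-1.61898e-15) + (-4.85694e-15) + (-1.45708e-14) + (-4.37124e-14) + (-1.31137e-13) + (-3.93412e-13) + (-1.18024e-12) + (-3.54071e-12) + (-1.06221e-11) + (-3.18664e-11) + (-9.55991e-11) + (-2.86797e-10) + (-8.60392e-10) + (-2.58117e-09) + (-7.74352e-09) + (-6.96917e-08)
= -8.130700594e-08
Rounded to 6 significant figures: -8.1307e-08

-8.1307e-08


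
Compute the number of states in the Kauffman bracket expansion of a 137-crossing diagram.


Each crossing contributes 2 choices (A-smoothing or B-smoothing).
Total states = 2^137 = 174224571863520493293247799005065324265472

174224571863520493293247799005065324265472


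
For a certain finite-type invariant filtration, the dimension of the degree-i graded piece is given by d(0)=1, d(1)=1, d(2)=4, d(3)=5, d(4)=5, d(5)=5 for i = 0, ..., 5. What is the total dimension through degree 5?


Total dimension = d(0) + d(1) + ... + d(5)
= 1 + 1 + 4 + 5 + 5 + 5
= 21

21


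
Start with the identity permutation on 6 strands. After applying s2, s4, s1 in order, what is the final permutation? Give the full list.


Starting with identity [1, 2, 3, 4, 5, 6].
Apply generators in sequence:
  After s2: [1, 3, 2, 4, 5, 6]
  After s4: [1, 3, 2, 5, 4, 6]
  After s1: [3, 1, 2, 5, 4, 6]
Final permutation: [3, 1, 2, 5, 4, 6]

[3, 1, 2, 5, 4, 6]


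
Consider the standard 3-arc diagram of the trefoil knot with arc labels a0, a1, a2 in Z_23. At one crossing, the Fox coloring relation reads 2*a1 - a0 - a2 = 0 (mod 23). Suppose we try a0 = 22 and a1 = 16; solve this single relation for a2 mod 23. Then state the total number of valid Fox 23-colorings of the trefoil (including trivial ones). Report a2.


Step 1: Apply the given crossing relation 2*a1 - a0 - a2 = 0 (mod 23).
  a2 = 2*a1 - a0 mod 23
  a2 = 2*16 - 22 mod 23
  a2 = 32 - 22 mod 23
  a2 = 10 mod 23 = 10
Step 2: The trefoil has determinant 3.
  Number of Fox p-colorings (p prime) is p^2 if p = 3, else p.
  Since 23 does not divide 3, only trivial (constant) colorings exist.
  (So the trial a0 = 22, a1 = 16 with a0 != a1 does NOT extend to a valid coloring of the whole trefoil: the other two crossing relations require 3*(a1 - a0) = 0 (mod 23), which fails.)
  Total colorings = 23
Step 3: a2 = 10, total Fox 23-colorings = 23

10


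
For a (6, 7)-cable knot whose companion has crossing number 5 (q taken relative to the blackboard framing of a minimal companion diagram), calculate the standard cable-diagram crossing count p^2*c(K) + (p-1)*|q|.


Step 1: Each of the c(K) crossings of the companion diagram becomes p*p = p^2 crossings among the p parallel strands, and each of the |q| twists s_1 s_2 ... s_(p-1) adds (p-1) crossings.
  Crossings = p^2 * c(K) + (p-1)*|q|
Step 2: = 6^2 * 5 + (6-1)*7
Step 3: = 36*5 + 5*7
Step 4: = 180 + 35 = 215

215


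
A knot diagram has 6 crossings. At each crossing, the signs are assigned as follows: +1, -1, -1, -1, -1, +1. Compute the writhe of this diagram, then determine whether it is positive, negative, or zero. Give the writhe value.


Step 1: Count positive crossings (+1).
Positive crossings: 2
Step 2: Count negative crossings (-1).
Negative crossings: 4
Step 3: Writhe = (positive) - (negative)
w = 2 - 4 = -2
Step 4: |w| = 2, and w is negative

-2


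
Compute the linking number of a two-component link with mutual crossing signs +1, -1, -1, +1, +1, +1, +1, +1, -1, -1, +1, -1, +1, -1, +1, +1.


Step 1: Count positive crossings: 10
Step 2: Count negative crossings: 6
Step 3: Sum of signs = 10 - 6 = 4
Step 4: Linking number = sum/2 = 4/2 = 2

2


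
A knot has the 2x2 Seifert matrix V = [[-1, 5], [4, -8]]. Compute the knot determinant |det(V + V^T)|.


Step 1: Form V + V^T where V = [[-1, 5], [4, -8]]
  V^T = [[-1, 4], [5, -8]]
  V + V^T = [[-2, 9], [9, -16]]
Step 2: det(V + V^T) = (-2)*(-16) - 9*9
  = 32 - 81 = -49
Step 3: Knot determinant = |det(V + V^T)| = |-49| = 49

49


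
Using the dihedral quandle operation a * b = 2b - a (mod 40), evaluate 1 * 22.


1 * 22 = 2*22 - 1 mod 40
= 44 - 1 mod 40
= 43 mod 40 = 3

3


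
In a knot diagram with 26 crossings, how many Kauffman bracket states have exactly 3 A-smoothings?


We choose which 3 of 26 crossings get A-smoothings.
C(26, 3) = 26! / (3! * 23!)
= 2600

2600


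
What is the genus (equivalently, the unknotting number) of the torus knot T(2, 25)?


For a torus knot T(p,q), both the unknotting number and genus equal (p-1)(q-1)/2.
= (2-1)(25-1)/2
= 1*24/2
= 24/2 = 12

12


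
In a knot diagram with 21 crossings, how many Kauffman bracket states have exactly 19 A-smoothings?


We choose which 19 of 21 crossings get A-smoothings.
C(21, 19) = 21! / (19! * 2!)
= 210

210


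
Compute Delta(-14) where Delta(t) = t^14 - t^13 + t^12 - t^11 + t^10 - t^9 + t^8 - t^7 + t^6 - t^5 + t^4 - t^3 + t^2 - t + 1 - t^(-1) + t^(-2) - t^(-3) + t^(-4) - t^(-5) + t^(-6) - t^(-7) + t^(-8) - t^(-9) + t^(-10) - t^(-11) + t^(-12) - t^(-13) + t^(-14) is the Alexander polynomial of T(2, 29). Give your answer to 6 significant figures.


Substituting t = -14 into Delta(t) = t^14 - t^13 + t^12 - t^11 + t^10 - t^9 + t^8 - t^7 + t^6 - t^5 + t^4 - t^3 + t^2 - t + 1 - t^(-1) + t^(-2) - t^(-3) + t^(-4) - t^(-5) + t^(-6) - t^(-7) + t^(-8) - t^(-9) + t^(-10) - t^(-11) + t^(-12) - t^(-13) + t^(-14):
Term values: (11112006825558016) + (793714773254144) + (56693912375296) + (4049565169664) + (289254654976) + (20661046784) + (1475789056) + (105413504) + (7529536) + (537824) + (38416) + (2744) + (196) + (14) + (1) + (0.0714286) + (0.00510204) + (0.000364431) + (2.60308e-05) + (1.85934e-06) + (1.3281e-07) + (9.48645e-09) + (6.77604e-10) + (4.84003e-11) + (3.45716e-12) + (2.4694e-13) + (1.76386e-14) + (1.2599e-15) + (8.99927e-17)
Sum = 1.196677658e+16
Rounded to 6 significant figures: 1.19668e+16

1.19668e+16


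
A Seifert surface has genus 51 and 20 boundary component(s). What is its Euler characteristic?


chi = 2 - 2g - b
= 2 - 2*51 - 20
= 2 - 102 - 20 = -120

-120


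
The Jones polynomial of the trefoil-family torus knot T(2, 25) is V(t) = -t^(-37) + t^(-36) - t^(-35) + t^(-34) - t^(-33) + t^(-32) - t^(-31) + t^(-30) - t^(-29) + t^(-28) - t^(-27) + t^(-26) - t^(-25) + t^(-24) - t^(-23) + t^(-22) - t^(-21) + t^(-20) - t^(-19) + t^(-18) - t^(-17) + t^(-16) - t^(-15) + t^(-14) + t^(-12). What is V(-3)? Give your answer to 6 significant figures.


Substituting t = -3 into V(t) = -t^(-37) + t^(-36) - t^(-35) + t^(-34) - t^(-33) + t^(-32) - t^(-31) + t^(-30) - t^(-29) + t^(-28) - t^(-27) + t^(-26) - t^(-25) + t^(-24) - t^(-23) + t^(-22) - t^(-21) + t^(-20) - t^(-19) + t^(-18) - t^(-17) + t^(-16) - t^(-15) + t^(-14) + t^(-12):
  (-)t^(-37) = 2.22082e-18
  (+)t^(-36) = 6.66246e-18
  (-)t^(-35) = 1.99874e-17
  (+)t^(-34) = 5.99622e-17
  (-)t^(-33) = 1.79887e-16
  (+)t^(-32) = 5.3966e-16
  (-)t^(-31) = 1.61898e-15
  (+)t^(-30) = 4.85694e-15
  (-)t^(-29) = 1.45708e-14
  (+)t^(-28) = 4.37124e-14
  (-)t^(-27) = 1.31137e-13
  (+)t^(-26) = 3.93412e-13
  (-)t^(-25) = 1.18024e-12
  (+)t^(-24) = 3.54071e-12
  (-)t^(-23) = 1.06221e-11
  (+)t^(-22) = 3.18664e-11
  (-)t^(-21) = 9.55991e-11
  (+)t^(-20) = 2.86797e-10
  (-)t^(-19) = 8.60392e-10
  (+)t^(-18) = 2.58117e-09
  (-)t^(-17) = 7.74352e-09
  (+)t^(-16) = 2.32306e-08
  (-)t^(-15) = 6.96917e-08
  (+)t^(-14) = 2.09075e-07
  (+)t^(-12) = 1.88168e-06
Sum = (2.22082e-18) + (6.66246e-18) + (1.99874e-17) + (5.99622e-17) + (1.79887e-16) + (5.3966e-16) + (1.61898e-15) + (4.85694e-15) + (1.45708e-14) + (4.37124e-14) + (1.31137e-13) + (3.93412e-13) + (1.18024e-12) + (3.54071e-12) + (1.06221e-11) + (3.18664e-11) + (9.55991e-11) + (2.86797e-10) + (8.60392e-10) + (2.58117e-09) + (7.74352e-09) + (2.32306e-08) + (6.96917e-08) + (2.09075e-07) + (1.88168e-06)
= 2.19528916e-06
Rounded to 6 significant figures: 2.19529e-06

2.19529e-06


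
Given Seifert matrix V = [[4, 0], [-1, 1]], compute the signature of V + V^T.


Step 1: V + V^T = [[8, -1], [-1, 2]]
Step 2: trace = 10, det = 15
Step 3: Discriminant = 10^2 - 4*15 = 40
Step 4: Eigenvalues: 8.16228, 1.83772
Step 5: Signature = (# positive eigenvalues) - (# negative eigenvalues) = 2

2


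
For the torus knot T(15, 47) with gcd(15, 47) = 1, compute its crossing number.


For a torus knot T(p, q) with gcd(p,q)=1,
the crossing number is min(p*(q-1), q*(p-1)).
p*(q-1) = 15*46 = 690
q*(p-1) = 47*14 = 658
min(690, 658) = 658

658


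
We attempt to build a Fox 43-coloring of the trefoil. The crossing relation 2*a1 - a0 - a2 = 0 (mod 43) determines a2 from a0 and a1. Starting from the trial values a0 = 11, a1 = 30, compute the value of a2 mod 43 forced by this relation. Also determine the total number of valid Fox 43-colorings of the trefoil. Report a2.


Step 1: Apply the given crossing relation 2*a1 - a0 - a2 = 0 (mod 43).
  a2 = 2*a1 - a0 mod 43
  a2 = 2*30 - 11 mod 43
  a2 = 60 - 11 mod 43
  a2 = 49 mod 43 = 6
Step 2: The trefoil has determinant 3.
  Number of Fox p-colorings (p prime) is p^2 if p = 3, else p.
  Since 43 does not divide 3, only trivial (constant) colorings exist.
  (So the trial a0 = 11, a1 = 30 with a0 != a1 does NOT extend to a valid coloring of the whole trefoil: the other two crossing relations require 3*(a1 - a0) = 0 (mod 43), which fails.)
  Total colorings = 43
Step 3: a2 = 6, total Fox 43-colorings = 43

6


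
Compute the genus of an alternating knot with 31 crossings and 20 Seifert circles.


For alternating knots, g = (c - s + 1)/2.
= (31 - 20 + 1)/2
= 12/2 = 6

6


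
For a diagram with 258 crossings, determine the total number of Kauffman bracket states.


Each crossing contributes 2 choices (A-smoothing or B-smoothing).
Total states = 2^258 = 463168356949264781694283940034751631413079938662562256157830336031652518559744

463168356949264781694283940034751631413079938662562256157830336031652518559744


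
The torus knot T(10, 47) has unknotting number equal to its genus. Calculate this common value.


For a torus knot T(p,q), both the unknotting number and genus equal (p-1)(q-1)/2.
= (10-1)(47-1)/2
= 9*46/2
= 414/2 = 207

207


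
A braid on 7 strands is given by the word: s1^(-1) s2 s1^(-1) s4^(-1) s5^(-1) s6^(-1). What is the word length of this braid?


The word length counts the number of generators (including inverses).
Listing each generator: s1^(-1), s2, s1^(-1), s4^(-1), s5^(-1), s6^(-1)
There are 6 generators in this braid word.

6


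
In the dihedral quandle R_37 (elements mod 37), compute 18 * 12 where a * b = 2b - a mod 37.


18 * 12 = 2*12 - 18 mod 37
= 24 - 18 mod 37
= 6 mod 37 = 6

6


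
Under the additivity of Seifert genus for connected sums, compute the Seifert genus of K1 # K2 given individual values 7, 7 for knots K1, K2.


The Seifert genus is additive under connected sum.
Seifert genus(K1 # K2) = (7) + (7)
= 14

14


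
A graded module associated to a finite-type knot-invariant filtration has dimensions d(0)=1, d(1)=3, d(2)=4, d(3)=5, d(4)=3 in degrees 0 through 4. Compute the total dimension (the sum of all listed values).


Total dimension = d(0) + d(1) + ... + d(4)
= 1 + 3 + 4 + 5 + 3
= 16

16


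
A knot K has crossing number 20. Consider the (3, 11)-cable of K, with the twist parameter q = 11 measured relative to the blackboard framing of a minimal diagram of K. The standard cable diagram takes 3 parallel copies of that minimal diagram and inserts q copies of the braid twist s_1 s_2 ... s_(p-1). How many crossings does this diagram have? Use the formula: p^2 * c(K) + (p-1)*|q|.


Step 1: Each of the c(K) crossings of the companion diagram becomes p*p = p^2 crossings among the p parallel strands, and each of the |q| twists s_1 s_2 ... s_(p-1) adds (p-1) crossings.
  Crossings = p^2 * c(K) + (p-1)*|q|
Step 2: = 3^2 * 20 + (3-1)*11
Step 3: = 9*20 + 2*11
Step 4: = 180 + 22 = 202

202


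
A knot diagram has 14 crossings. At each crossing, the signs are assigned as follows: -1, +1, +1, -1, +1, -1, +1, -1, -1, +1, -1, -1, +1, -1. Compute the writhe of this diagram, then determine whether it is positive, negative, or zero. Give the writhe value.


Step 1: Count positive crossings (+1).
Positive crossings: 6
Step 2: Count negative crossings (-1).
Negative crossings: 8
Step 3: Writhe = (positive) - (negative)
w = 6 - 8 = -2
Step 4: |w| = 2, and w is negative

-2


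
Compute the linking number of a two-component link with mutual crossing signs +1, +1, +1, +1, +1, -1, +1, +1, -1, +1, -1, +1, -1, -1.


Step 1: Count positive crossings: 9
Step 2: Count negative crossings: 5
Step 3: Sum of signs = 9 - 5 = 4
Step 4: Linking number = sum/2 = 4/2 = 2

2


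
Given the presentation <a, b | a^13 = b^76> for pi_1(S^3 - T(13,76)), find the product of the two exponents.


The relation is a^13 = b^76.
Product of exponents = 13 * 76
= 988

988


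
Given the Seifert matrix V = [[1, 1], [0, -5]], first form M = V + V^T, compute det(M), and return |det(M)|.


Step 1: Form V + V^T where V = [[1, 1], [0, -5]]
  V^T = [[1, 0], [1, -5]]
  V + V^T = [[2, 1], [1, -10]]
Step 2: det(V + V^T) = 2*(-10) - 1*1
  = -20 - 1 = -21
Step 3: Knot determinant = |det(V + V^T)| = |-21| = 21

21


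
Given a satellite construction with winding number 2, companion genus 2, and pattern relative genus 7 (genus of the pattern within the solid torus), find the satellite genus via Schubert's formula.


Schubert: g(satellite) = g_rel(pattern) + |winding| * g(companion),
where g_rel(pattern) is the genus of the pattern relative to the solid torus.
= 7 + 2 * 2
= 7 + 4 = 11

11


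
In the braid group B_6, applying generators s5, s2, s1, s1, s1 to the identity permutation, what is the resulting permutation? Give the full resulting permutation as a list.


Starting with identity [1, 2, 3, 4, 5, 6].
Apply generators in sequence:
  After s5: [1, 2, 3, 4, 6, 5]
  After s2: [1, 3, 2, 4, 6, 5]
  After s1: [3, 1, 2, 4, 6, 5]
  After s1: [1, 3, 2, 4, 6, 5]
  After s1: [3, 1, 2, 4, 6, 5]
Final permutation: [3, 1, 2, 4, 6, 5]

[3, 1, 2, 4, 6, 5]


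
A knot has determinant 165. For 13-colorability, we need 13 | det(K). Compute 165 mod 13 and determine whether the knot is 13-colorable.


Step 1: A knot is p-colorable if and only if p divides its determinant.
Step 2: Compute 165 mod 13.
165 = 12 * 13 + 9
Step 3: 165 mod 13 = 9
Step 4: The knot is 13-colorable: no

9


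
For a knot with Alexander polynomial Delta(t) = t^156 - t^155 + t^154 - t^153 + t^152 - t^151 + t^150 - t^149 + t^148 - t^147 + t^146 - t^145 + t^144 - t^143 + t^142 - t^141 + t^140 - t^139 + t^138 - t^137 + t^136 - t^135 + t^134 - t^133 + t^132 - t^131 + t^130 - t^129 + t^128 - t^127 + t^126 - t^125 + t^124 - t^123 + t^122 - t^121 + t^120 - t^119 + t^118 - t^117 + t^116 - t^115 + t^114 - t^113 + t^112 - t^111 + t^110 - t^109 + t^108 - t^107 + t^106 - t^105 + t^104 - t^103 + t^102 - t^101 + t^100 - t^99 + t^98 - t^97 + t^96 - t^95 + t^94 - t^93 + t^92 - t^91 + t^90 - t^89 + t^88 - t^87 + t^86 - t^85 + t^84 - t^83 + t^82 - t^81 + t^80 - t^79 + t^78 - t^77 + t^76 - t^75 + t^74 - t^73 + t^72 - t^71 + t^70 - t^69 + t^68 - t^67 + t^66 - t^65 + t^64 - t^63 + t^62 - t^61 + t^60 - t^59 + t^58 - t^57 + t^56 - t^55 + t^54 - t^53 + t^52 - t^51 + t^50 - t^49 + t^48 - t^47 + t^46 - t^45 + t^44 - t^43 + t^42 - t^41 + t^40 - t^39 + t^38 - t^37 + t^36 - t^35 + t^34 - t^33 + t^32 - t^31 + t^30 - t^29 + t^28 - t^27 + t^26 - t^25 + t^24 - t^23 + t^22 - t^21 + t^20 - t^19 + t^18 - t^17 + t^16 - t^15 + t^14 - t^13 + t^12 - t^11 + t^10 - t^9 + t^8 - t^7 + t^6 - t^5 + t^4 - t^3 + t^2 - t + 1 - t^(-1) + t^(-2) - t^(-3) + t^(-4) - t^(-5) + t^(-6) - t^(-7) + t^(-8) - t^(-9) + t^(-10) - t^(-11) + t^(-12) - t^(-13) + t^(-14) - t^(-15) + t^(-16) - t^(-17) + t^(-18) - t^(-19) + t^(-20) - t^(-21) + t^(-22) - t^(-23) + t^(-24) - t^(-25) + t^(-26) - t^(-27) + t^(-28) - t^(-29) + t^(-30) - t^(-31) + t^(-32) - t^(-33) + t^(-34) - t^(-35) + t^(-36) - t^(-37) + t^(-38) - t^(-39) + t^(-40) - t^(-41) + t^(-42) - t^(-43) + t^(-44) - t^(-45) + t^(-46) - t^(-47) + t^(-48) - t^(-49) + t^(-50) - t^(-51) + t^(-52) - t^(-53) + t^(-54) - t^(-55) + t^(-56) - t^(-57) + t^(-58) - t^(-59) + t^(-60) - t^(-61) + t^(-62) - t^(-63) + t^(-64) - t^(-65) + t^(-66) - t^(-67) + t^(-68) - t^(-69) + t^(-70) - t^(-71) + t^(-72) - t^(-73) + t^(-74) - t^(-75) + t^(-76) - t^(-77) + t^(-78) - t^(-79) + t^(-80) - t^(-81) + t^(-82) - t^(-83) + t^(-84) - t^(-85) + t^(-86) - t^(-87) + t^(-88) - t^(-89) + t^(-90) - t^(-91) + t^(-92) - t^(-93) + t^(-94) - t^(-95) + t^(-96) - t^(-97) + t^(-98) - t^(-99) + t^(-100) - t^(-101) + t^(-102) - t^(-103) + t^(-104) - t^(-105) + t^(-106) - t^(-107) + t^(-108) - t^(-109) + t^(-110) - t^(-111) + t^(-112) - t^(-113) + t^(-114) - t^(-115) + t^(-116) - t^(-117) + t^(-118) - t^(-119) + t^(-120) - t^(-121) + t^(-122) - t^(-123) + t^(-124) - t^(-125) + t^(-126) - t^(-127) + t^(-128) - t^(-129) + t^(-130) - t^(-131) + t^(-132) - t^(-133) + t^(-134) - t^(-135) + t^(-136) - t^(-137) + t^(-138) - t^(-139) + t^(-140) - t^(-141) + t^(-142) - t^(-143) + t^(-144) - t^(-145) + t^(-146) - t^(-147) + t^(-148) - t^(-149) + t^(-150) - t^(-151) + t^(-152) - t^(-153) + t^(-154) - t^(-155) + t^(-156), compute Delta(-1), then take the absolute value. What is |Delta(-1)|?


Step 1: The polynomial has 313 terms with alternating signs, exponents from 156 down to -156.
Step 2: Substitute t = -1. The i-th term has coefficient (-1)^i and exponent (m-i),
  so its value is (-1)^i * (-1)^(m-i) = (-1)^m = 1 for every i.
Step 3: All 313 terms equal 1, so Delta(-1) = 313 * (1) = 313
Step 4: |Delta(-1)| = 313

313


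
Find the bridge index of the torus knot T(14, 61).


The bridge number of T(p,q) is min(p,q).
min(14, 61) = 14

14


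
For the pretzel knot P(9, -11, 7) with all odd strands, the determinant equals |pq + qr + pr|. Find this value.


Step 1: Compute pq + qr + pr.
pq = 9*(-11) = -99
qr = (-11)*7 = -77
pr = 9*7 = 63
pq + qr + pr = -99 + (-77) + 63 = -113
Step 2: Take absolute value.
det(P(9,-11,7)) = |-113| = 113

113


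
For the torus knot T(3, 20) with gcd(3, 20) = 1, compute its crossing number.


For a torus knot T(p, q) with gcd(p,q)=1,
the crossing number is min(p*(q-1), q*(p-1)).
p*(q-1) = 3*19 = 57
q*(p-1) = 20*2 = 40
min(57, 40) = 40

40


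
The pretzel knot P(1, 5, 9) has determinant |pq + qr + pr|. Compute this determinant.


Step 1: Compute pq + qr + pr.
pq = 1*5 = 5
qr = 5*9 = 45
pr = 1*9 = 9
pq + qr + pr = 5 + 45 + 9 = 59
Step 2: Take absolute value.
det(P(1,5,9)) = |59| = 59

59


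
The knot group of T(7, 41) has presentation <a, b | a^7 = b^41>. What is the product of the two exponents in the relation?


The relation is a^7 = b^41.
Product of exponents = 7 * 41
= 287

287


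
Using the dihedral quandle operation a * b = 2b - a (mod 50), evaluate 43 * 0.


43 * 0 = 2*0 - 43 mod 50
= 0 - 43 mod 50
= -43 mod 50 = 7

7


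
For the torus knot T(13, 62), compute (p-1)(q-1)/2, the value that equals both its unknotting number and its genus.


For a torus knot T(p,q), both the unknotting number and genus equal (p-1)(q-1)/2.
= (13-1)(62-1)/2
= 12*61/2
= 732/2 = 366

366


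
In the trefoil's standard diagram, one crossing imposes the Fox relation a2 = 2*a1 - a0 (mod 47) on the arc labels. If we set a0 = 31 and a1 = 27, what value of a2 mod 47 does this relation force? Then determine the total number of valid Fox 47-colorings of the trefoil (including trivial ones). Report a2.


Step 1: Apply the given crossing relation 2*a1 - a0 - a2 = 0 (mod 47).
  a2 = 2*a1 - a0 mod 47
  a2 = 2*27 - 31 mod 47
  a2 = 54 - 31 mod 47
  a2 = 23 mod 47 = 23
Step 2: The trefoil has determinant 3.
  Number of Fox p-colorings (p prime) is p^2 if p = 3, else p.
  Since 47 does not divide 3, only trivial (constant) colorings exist.
  (So the trial a0 = 31, a1 = 27 with a0 != a1 does NOT extend to a valid coloring of the whole trefoil: the other two crossing relations require 3*(a1 - a0) = 0 (mod 47), which fails.)
  Total colorings = 47
Step 3: a2 = 23, total Fox 47-colorings = 47

23


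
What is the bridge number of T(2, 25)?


The bridge number of T(p,q) is min(p,q).
min(2, 25) = 2

2


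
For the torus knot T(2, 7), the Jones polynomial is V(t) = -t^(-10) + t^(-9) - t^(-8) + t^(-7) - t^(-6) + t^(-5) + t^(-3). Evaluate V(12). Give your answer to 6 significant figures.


Substituting t = 12 into V(t) = -t^(-10) + t^(-9) - t^(-8) + t^(-7) - t^(-6) + t^(-5) + t^(-3):
  (-)t^(-10) = -1.61506e-11
  (+)t^(-9) = 1.93807e-10
  (-)t^(-8) = -2.32568e-09
  (+)t^(-7) = 2.79082e-08
  (-)t^(-6) = -3.34898e-07
  (+)t^(-5) = 4.01878e-06
  (+)t^(-3) = 0.000578704
Sum = (-1.61506e-11) + (1.93807e-10) + (-2.32568e-09) + (2.79082e-08) + (-3.34898e-07) + (4.01878e-06) + (0.000578704)
= 0.0005824133416
Rounded to 6 significant figures: 0.000582413

0.000582413


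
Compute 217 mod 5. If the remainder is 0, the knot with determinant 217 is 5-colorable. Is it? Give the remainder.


Step 1: A knot is p-colorable if and only if p divides its determinant.
Step 2: Compute 217 mod 5.
217 = 43 * 5 + 2
Step 3: 217 mod 5 = 2
Step 4: The knot is 5-colorable: no

2


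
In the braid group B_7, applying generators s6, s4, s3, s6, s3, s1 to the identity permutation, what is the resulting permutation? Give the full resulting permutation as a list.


Starting with identity [1, 2, 3, 4, 5, 6, 7].
Apply generators in sequence:
  After s6: [1, 2, 3, 4, 5, 7, 6]
  After s4: [1, 2, 3, 5, 4, 7, 6]
  After s3: [1, 2, 5, 3, 4, 7, 6]
  After s6: [1, 2, 5, 3, 4, 6, 7]
  After s3: [1, 2, 3, 5, 4, 6, 7]
  After s1: [2, 1, 3, 5, 4, 6, 7]
Final permutation: [2, 1, 3, 5, 4, 6, 7]

[2, 1, 3, 5, 4, 6, 7]


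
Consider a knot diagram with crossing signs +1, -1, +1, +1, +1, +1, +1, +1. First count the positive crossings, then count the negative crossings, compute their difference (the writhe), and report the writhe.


Step 1: Count positive crossings (+1).
Positive crossings: 7
Step 2: Count negative crossings (-1).
Negative crossings: 1
Step 3: Writhe = (positive) - (negative)
w = 7 - 1 = 6
Step 4: |w| = 6, and w is positive

6


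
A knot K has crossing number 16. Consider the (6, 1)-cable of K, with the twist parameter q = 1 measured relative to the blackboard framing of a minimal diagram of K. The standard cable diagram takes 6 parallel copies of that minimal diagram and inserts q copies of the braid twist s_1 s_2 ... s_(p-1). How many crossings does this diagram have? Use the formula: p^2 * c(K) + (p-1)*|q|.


Step 1: Each of the c(K) crossings of the companion diagram becomes p*p = p^2 crossings among the p parallel strands, and each of the |q| twists s_1 s_2 ... s_(p-1) adds (p-1) crossings.
  Crossings = p^2 * c(K) + (p-1)*|q|
Step 2: = 6^2 * 16 + (6-1)*1
Step 3: = 36*16 + 5*1
Step 4: = 576 + 5 = 581

581


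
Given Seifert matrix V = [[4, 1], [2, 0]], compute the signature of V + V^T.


Step 1: V + V^T = [[8, 3], [3, 0]]
Step 2: trace = 8, det = -9
Step 3: Discriminant = 8^2 - 4*(-9) = 100
Step 4: Eigenvalues: 9, -1
Step 5: Signature = (# positive eigenvalues) - (# negative eigenvalues) = 0

0


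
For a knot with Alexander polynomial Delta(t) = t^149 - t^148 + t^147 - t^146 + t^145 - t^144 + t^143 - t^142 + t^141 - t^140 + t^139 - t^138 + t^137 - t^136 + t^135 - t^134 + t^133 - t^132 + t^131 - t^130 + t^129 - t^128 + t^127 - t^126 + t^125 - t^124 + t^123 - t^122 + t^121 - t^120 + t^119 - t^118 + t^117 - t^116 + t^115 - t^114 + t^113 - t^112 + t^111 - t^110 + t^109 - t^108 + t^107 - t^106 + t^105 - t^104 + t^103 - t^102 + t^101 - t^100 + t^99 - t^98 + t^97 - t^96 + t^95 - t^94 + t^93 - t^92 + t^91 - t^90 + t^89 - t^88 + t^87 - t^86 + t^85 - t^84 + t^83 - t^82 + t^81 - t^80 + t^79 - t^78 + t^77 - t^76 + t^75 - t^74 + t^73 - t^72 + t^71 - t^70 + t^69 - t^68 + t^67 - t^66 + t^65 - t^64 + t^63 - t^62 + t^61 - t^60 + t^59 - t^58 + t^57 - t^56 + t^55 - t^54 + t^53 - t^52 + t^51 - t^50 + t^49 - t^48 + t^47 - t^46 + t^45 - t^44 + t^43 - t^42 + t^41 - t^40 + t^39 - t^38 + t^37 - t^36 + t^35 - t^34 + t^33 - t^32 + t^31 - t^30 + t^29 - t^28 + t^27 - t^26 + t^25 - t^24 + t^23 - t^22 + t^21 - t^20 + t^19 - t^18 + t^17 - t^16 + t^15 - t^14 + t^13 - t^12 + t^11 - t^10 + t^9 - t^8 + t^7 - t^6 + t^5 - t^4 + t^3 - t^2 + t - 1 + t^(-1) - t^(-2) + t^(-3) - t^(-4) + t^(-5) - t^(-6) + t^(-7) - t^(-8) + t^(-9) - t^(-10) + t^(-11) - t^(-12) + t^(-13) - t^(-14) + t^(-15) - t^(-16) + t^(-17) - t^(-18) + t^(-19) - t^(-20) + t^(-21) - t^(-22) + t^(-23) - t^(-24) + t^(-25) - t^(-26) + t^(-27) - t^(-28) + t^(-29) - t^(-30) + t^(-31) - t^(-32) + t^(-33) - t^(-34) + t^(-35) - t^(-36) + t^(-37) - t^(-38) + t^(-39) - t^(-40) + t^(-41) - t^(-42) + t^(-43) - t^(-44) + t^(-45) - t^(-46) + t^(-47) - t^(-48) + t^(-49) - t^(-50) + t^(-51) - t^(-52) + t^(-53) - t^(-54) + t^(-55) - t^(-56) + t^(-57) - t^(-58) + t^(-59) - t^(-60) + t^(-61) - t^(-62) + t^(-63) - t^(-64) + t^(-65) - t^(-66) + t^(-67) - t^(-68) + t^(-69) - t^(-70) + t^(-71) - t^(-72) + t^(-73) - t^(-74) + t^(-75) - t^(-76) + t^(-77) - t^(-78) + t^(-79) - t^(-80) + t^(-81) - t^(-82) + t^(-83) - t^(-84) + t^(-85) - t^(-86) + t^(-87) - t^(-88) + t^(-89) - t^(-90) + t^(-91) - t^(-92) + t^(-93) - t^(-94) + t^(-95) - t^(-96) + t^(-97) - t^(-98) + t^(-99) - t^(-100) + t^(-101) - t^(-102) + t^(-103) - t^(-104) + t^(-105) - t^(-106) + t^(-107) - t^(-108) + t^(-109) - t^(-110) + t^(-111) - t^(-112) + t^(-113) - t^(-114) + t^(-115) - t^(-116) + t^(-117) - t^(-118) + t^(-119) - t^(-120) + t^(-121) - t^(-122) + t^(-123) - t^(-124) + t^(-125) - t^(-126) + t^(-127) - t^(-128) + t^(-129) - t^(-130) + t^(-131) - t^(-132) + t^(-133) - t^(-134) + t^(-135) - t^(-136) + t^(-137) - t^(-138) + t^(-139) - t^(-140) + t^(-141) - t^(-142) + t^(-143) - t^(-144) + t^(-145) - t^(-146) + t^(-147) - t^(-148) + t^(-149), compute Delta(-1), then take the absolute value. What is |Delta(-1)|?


Step 1: The polynomial has 299 terms with alternating signs, exponents from 149 down to -149.
Step 2: Substitute t = -1. The i-th term has coefficient (-1)^i and exponent (m-i),
  so its value is (-1)^i * (-1)^(m-i) = (-1)^m = -1 for every i.
Step 3: All 299 terms equal -1, so Delta(-1) = 299 * (-1) = -299
Step 4: |Delta(-1)| = 299

299


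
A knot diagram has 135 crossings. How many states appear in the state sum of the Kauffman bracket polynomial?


Each crossing contributes 2 choices (A-smoothing or B-smoothing).
Total states = 2^135 = 43556142965880123323311949751266331066368

43556142965880123323311949751266331066368


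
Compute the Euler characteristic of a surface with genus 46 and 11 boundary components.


chi = 2 - 2g - b
= 2 - 2*46 - 11
= 2 - 92 - 11 = -101

-101


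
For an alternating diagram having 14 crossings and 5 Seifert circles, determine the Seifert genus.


For alternating knots, g = (c - s + 1)/2.
= (14 - 5 + 1)/2
= 10/2 = 5

5


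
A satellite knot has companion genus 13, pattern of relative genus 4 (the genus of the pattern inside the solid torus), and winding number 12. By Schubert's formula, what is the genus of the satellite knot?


Schubert: g(satellite) = g_rel(pattern) + |winding| * g(companion),
where g_rel(pattern) is the genus of the pattern relative to the solid torus.
= 4 + 12 * 13
= 4 + 156 = 160

160


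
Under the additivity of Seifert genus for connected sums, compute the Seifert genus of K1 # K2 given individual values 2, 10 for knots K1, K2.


The Seifert genus is additive under connected sum.
Seifert genus(K1 # K2) = (2) + (10)
= 12

12
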